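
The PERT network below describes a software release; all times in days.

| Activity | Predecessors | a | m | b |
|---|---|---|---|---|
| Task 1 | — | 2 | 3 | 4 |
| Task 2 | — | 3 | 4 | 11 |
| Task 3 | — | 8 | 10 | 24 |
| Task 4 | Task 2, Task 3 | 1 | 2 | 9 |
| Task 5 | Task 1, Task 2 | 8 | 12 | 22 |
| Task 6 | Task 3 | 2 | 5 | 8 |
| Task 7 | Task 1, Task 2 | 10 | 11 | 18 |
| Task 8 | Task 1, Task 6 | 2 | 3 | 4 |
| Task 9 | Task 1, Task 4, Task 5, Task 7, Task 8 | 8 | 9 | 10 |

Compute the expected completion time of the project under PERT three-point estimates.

te_Task 1 = (2 + 4·3 + 4)/6 = 18/6 = 3
te_Task 2 = (3 + 4·4 + 11)/6 = 30/6 = 5
te_Task 3 = (8 + 4·10 + 24)/6 = 72/6 = 12
te_Task 4 = (1 + 4·2 + 9)/6 = 18/6 = 3
te_Task 5 = (8 + 4·12 + 22)/6 = 78/6 = 13
te_Task 6 = (2 + 4·5 + 8)/6 = 30/6 = 5
te_Task 7 = (10 + 4·11 + 18)/6 = 72/6 = 12
te_Task 8 = (2 + 4·3 + 4)/6 = 18/6 = 3
te_Task 9 = (8 + 4·9 + 10)/6 = 54/6 = 9

Forward pass:
ES_Task 1 = 0; EF_Task 1 = 3
ES_Task 2 = 0; EF_Task 2 = 5
ES_Task 3 = 0; EF_Task 3 = 12
ES_Task 4 = max(EF_Task 2=5, EF_Task 3=12) = 12; EF_Task 4 = 12+3 = 15
ES_Task 5 = max(EF_Task 1=3, EF_Task 2=5) = 5; EF_Task 5 = 5+13 = 18
ES_Task 6 = 12; EF_Task 6 = 12+5 = 17
ES_Task 7 = max(EF_Task 1=3, EF_Task 2=5) = 5; EF_Task 7 = 5+12 = 17
ES_Task 8 = max(EF_Task 1=3, EF_Task 6=17) = 17; EF_Task 8 = 17+3 = 20
ES_Task 9 = max(EF_Task 1=3, EF_Task 4=15, EF_Task 5=18, EF_Task 7=17, EF_Task 8=20) = 20; EF_Task 9 = 20+9 = 29
Expected project duration μ = 29 days. Critical path: Task 3 → Task 6 → Task 8 → Task 9.

29 days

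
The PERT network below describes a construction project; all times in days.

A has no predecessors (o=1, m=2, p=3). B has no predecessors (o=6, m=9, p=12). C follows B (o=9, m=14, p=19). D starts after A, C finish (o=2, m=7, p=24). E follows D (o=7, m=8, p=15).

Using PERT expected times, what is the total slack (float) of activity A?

te_A = (1 + 4·2 + 3)/6 = 12/6 = 2
te_B = (6 + 4·9 + 12)/6 = 54/6 = 9
te_C = (9 + 4·14 + 19)/6 = 84/6 = 14
te_D = (2 + 4·7 + 24)/6 = 54/6 = 9
te_E = (7 + 4·8 + 15)/6 = 54/6 = 9

Forward pass:
ES_A = 0; EF_A = 2
ES_B = 0; EF_B = 9
ES_C = 9; EF_C = 9+14 = 23
ES_D = max(EF_A=2, EF_C=23) = 23; EF_D = 23+9 = 32
ES_E = 32; EF_E = 32+9 = 41
Expected project duration μ = 41 days. Critical path: B → C → D → E.

Backward pass:
LF_E = 41; LS_E = 41−9 = 32
LF_D = LS_E = 32; LS_D = 32−9 = 23
LF_C = LS_D = 23; LS_C = 23−14 = 9
LF_B = LS_C = 9; LS_B = 9−9 = 0
LF_A = LS_D = 23; LS_A = 23−2 = 21
Slack_A = LS_A − ES_A = 21 − 0 = 21

21 days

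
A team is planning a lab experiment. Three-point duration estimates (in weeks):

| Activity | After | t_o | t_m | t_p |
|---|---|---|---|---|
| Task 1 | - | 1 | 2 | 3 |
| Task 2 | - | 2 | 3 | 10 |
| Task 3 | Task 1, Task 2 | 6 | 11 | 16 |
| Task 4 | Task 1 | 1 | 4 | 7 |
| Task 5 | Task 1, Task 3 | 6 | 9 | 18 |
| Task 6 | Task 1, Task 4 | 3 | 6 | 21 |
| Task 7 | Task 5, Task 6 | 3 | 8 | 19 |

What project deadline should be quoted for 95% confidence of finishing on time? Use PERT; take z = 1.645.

te_Task 1 = (1 + 4·2 + 3)/6 = 12/6 = 2; σ²_Task 1 = ((3−1)/6)² = 0.111
te_Task 2 = (2 + 4·3 + 10)/6 = 24/6 = 4; σ²_Task 2 = ((10−2)/6)² = 1.778
te_Task 3 = (6 + 4·11 + 16)/6 = 66/6 = 11; σ²_Task 3 = ((16−6)/6)² = 2.778
te_Task 4 = (1 + 4·4 + 7)/6 = 24/6 = 4; σ²_Task 4 = ((7−1)/6)² = 1.000
te_Task 5 = (6 + 4·9 + 18)/6 = 60/6 = 10; σ²_Task 5 = ((18−6)/6)² = 4.000
te_Task 6 = (3 + 4·6 + 21)/6 = 48/6 = 8; σ²_Task 6 = ((21−3)/6)² = 9.000
te_Task 7 = (3 + 4·8 + 19)/6 = 54/6 = 9; σ²_Task 7 = ((19−3)/6)² = 7.111

Forward pass:
ES_Task 1 = 0; EF_Task 1 = 2
ES_Task 2 = 0; EF_Task 2 = 4
ES_Task 3 = max(EF_Task 1=2, EF_Task 2=4) = 4; EF_Task 3 = 4+11 = 15
ES_Task 4 = 2; EF_Task 4 = 2+4 = 6
ES_Task 5 = max(EF_Task 1=2, EF_Task 3=15) = 15; EF_Task 5 = 15+10 = 25
ES_Task 6 = max(EF_Task 1=2, EF_Task 4=6) = 6; EF_Task 6 = 6+8 = 14
ES_Task 7 = max(EF_Task 5=25, EF_Task 6=14) = 25; EF_Task 7 = 25+9 = 34
Expected project duration μ = 34 weeks. Critical path: Task 2 → Task 3 → Task 5 → Task 7.

Variance along critical path = 1.778 + 2.778 + 4.000 + 7.111 = 15.667; σ = 3.958 weeks.
D = μ + z·σ = 34 + 1.645·3.958 = 40.5 weeks

40.5 weeks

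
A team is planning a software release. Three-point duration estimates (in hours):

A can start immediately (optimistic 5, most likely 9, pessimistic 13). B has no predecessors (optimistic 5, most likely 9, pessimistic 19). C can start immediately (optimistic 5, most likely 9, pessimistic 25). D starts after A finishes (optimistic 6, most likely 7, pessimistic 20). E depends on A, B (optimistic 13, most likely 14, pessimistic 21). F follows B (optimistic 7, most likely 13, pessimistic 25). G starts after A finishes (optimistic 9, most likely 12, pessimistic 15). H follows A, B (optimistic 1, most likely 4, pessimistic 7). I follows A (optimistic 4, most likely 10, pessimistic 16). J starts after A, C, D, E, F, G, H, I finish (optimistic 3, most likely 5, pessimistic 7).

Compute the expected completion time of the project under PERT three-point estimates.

te_A = (5 + 4·9 + 13)/6 = 54/6 = 9
te_B = (5 + 4·9 + 19)/6 = 60/6 = 10
te_C = (5 + 4·9 + 25)/6 = 66/6 = 11
te_D = (6 + 4·7 + 20)/6 = 54/6 = 9
te_E = (13 + 4·14 + 21)/6 = 90/6 = 15
te_F = (7 + 4·13 + 25)/6 = 84/6 = 14
te_G = (9 + 4·12 + 15)/6 = 72/6 = 12
te_H = (1 + 4·4 + 7)/6 = 24/6 = 4
te_I = (4 + 4·10 + 16)/6 = 60/6 = 10
te_J = (3 + 4·5 + 7)/6 = 30/6 = 5

Forward pass:
ES_A = 0; EF_A = 9
ES_B = 0; EF_B = 10
ES_C = 0; EF_C = 11
ES_D = 9; EF_D = 9+9 = 18
ES_E = max(EF_A=9, EF_B=10) = 10; EF_E = 10+15 = 25
ES_F = 10; EF_F = 10+14 = 24
ES_G = 9; EF_G = 9+12 = 21
ES_H = max(EF_A=9, EF_B=10) = 10; EF_H = 10+4 = 14
ES_I = 9; EF_I = 9+10 = 19
ES_J = max(EF_A=9, EF_C=11, EF_D=18, EF_E=25, EF_F=24, EF_G=21, EF_H=14, EF_I=19) = 25; EF_J = 25+5 = 30
Expected project duration μ = 30 hours. Critical path: B → E → J.

30 hours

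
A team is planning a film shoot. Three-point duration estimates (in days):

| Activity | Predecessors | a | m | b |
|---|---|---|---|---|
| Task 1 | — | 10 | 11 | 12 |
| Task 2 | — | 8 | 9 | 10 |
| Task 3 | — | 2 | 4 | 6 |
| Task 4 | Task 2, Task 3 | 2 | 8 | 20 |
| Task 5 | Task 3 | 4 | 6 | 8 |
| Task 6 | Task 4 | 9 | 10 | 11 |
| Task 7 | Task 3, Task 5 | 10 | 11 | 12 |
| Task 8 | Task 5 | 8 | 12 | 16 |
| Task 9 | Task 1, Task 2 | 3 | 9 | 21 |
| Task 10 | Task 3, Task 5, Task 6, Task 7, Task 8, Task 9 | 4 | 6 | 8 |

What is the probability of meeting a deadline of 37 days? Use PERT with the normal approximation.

0.833

te_Task 1 = (10 + 4·11 + 12)/6 = 66/6 = 11; σ²_Task 1 = ((12−10)/6)² = 0.111
te_Task 2 = (8 + 4·9 + 10)/6 = 54/6 = 9; σ²_Task 2 = ((10−8)/6)² = 0.111
te_Task 3 = (2 + 4·4 + 6)/6 = 24/6 = 4; σ²_Task 3 = ((6−2)/6)² = 0.444
te_Task 4 = (2 + 4·8 + 20)/6 = 54/6 = 9; σ²_Task 4 = ((20−2)/6)² = 9.000
te_Task 5 = (4 + 4·6 + 8)/6 = 36/6 = 6; σ²_Task 5 = ((8−4)/6)² = 0.444
te_Task 6 = (9 + 4·10 + 11)/6 = 60/6 = 10; σ²_Task 6 = ((11−9)/6)² = 0.111
te_Task 7 = (10 + 4·11 + 12)/6 = 66/6 = 11; σ²_Task 7 = ((12−10)/6)² = 0.111
te_Task 8 = (8 + 4·12 + 16)/6 = 72/6 = 12; σ²_Task 8 = ((16−8)/6)² = 1.778
te_Task 9 = (3 + 4·9 + 21)/6 = 60/6 = 10; σ²_Task 9 = ((21−3)/6)² = 9.000
te_Task 10 = (4 + 4·6 + 8)/6 = 36/6 = 6; σ²_Task 10 = ((8−4)/6)² = 0.444

Forward pass:
ES_Task 1 = 0; EF_Task 1 = 11
ES_Task 2 = 0; EF_Task 2 = 9
ES_Task 3 = 0; EF_Task 3 = 4
ES_Task 4 = max(EF_Task 2=9, EF_Task 3=4) = 9; EF_Task 4 = 9+9 = 18
ES_Task 5 = 4; EF_Task 5 = 4+6 = 10
ES_Task 6 = 18; EF_Task 6 = 18+10 = 28
ES_Task 7 = max(EF_Task 3=4, EF_Task 5=10) = 10; EF_Task 7 = 10+11 = 21
ES_Task 8 = 10; EF_Task 8 = 10+12 = 22
ES_Task 9 = max(EF_Task 1=11, EF_Task 2=9) = 11; EF_Task 9 = 11+10 = 21
ES_Task 10 = max(EF_Task 3=4, EF_Task 5=10, EF_Task 6=28, EF_Task 7=21, EF_Task 8=22, EF_Task 9=21) = 28; EF_Task 10 = 28+6 = 34
Expected project duration μ = 34 days. Critical path: Task 2 → Task 4 → Task 6 → Task 10.

Variance along critical path = 0.111 + 9.000 + 0.111 + 0.444 = 9.667; σ = √9.667 = 3.109 days.
Z = (37 − 34) / 3.109 = 0.965
P(T ≤ 37) = Φ(0.965) ≈ 0.833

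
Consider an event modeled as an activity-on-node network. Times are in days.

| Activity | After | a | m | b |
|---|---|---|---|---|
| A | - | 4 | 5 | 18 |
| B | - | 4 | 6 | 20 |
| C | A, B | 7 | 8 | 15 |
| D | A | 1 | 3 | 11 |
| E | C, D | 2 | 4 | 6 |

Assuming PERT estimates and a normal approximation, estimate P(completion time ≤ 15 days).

0.025

te_A = (4 + 4·5 + 18)/6 = 42/6 = 7; σ²_A = ((18−4)/6)² = 5.444
te_B = (4 + 4·6 + 20)/6 = 48/6 = 8; σ²_B = ((20−4)/6)² = 7.111
te_C = (7 + 4·8 + 15)/6 = 54/6 = 9; σ²_C = ((15−7)/6)² = 1.778
te_D = (1 + 4·3 + 11)/6 = 24/6 = 4; σ²_D = ((11−1)/6)² = 2.778
te_E = (2 + 4·4 + 6)/6 = 24/6 = 4; σ²_E = ((6−2)/6)² = 0.444

Forward pass:
ES_A = 0; EF_A = 7
ES_B = 0; EF_B = 8
ES_C = max(EF_A=7, EF_B=8) = 8; EF_C = 8+9 = 17
ES_D = 7; EF_D = 7+4 = 11
ES_E = max(EF_C=17, EF_D=11) = 17; EF_E = 17+4 = 21
Expected project duration μ = 21 days. Critical path: B → C → E.

Variance along critical path = 7.111 + 1.778 + 0.444 = 9.333; σ = √9.333 = 3.055 days.
Z = (15 − 21) / 3.055 = -1.964
P(T ≤ 15) = Φ(-1.964) ≈ 0.025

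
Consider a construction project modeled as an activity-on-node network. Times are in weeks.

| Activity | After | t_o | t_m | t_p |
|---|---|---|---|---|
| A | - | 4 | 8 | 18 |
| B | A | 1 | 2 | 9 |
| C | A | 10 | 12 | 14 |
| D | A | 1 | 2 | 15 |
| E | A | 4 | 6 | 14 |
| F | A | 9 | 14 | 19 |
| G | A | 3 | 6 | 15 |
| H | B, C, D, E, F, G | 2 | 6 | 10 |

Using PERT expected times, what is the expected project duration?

te_A = (4 + 4·8 + 18)/6 = 54/6 = 9
te_B = (1 + 4·2 + 9)/6 = 18/6 = 3
te_C = (10 + 4·12 + 14)/6 = 72/6 = 12
te_D = (1 + 4·2 + 15)/6 = 24/6 = 4
te_E = (4 + 4·6 + 14)/6 = 42/6 = 7
te_F = (9 + 4·14 + 19)/6 = 84/6 = 14
te_G = (3 + 4·6 + 15)/6 = 42/6 = 7
te_H = (2 + 4·6 + 10)/6 = 36/6 = 6

Forward pass:
ES_A = 0; EF_A = 9
ES_B = 9; EF_B = 9+3 = 12
ES_C = 9; EF_C = 9+12 = 21
ES_D = 9; EF_D = 9+4 = 13
ES_E = 9; EF_E = 9+7 = 16
ES_F = 9; EF_F = 9+14 = 23
ES_G = 9; EF_G = 9+7 = 16
ES_H = max(EF_B=12, EF_C=21, EF_D=13, EF_E=16, EF_F=23, EF_G=16) = 23; EF_H = 23+6 = 29
Expected project duration μ = 29 weeks. Critical path: A → F → H.

29 weeks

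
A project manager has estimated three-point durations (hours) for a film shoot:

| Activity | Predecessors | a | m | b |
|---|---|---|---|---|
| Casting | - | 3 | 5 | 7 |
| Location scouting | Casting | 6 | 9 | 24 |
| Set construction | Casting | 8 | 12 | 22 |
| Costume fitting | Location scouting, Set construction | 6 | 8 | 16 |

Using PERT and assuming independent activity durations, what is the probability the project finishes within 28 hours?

te_Casting = (3 + 4·5 + 7)/6 = 30/6 = 5; σ²_Casting = ((7−3)/6)² = 0.444
te_Location scouting = (6 + 4·9 + 24)/6 = 66/6 = 11; σ²_Location scouting = ((24−6)/6)² = 9.000
te_Set construction = (8 + 4·12 + 22)/6 = 78/6 = 13; σ²_Set construction = ((22−8)/6)² = 5.444
te_Costume fitting = (6 + 4·8 + 16)/6 = 54/6 = 9; σ²_Costume fitting = ((16−6)/6)² = 2.778

Forward pass:
ES_Casting = 0; EF_Casting = 5
ES_Location scouting = 5; EF_Location scouting = 5+11 = 16
ES_Set construction = 5; EF_Set construction = 5+13 = 18
ES_Costume fitting = max(EF_Location scouting=16, EF_Set construction=18) = 18; EF_Costume fitting = 18+9 = 27
Expected project duration μ = 27 hours. Critical path: Casting → Set construction → Costume fitting.

Variance along critical path = 0.444 + 5.444 + 2.778 = 8.667; σ = √8.667 = 2.944 hours.
Z = (28 − 27) / 2.944 = 0.340
P(T ≤ 28) = Φ(0.340) ≈ 0.633

0.633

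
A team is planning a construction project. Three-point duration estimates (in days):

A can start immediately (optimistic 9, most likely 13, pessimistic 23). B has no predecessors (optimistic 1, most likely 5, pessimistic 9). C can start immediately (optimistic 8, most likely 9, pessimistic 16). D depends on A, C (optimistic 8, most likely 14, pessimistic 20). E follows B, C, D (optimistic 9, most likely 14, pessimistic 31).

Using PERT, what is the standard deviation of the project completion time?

4.78 days

te_A = (9 + 4·13 + 23)/6 = 84/6 = 14; σ²_A = ((23−9)/6)² = 5.444
te_B = (1 + 4·5 + 9)/6 = 30/6 = 5; σ²_B = ((9−1)/6)² = 1.778
te_C = (8 + 4·9 + 16)/6 = 60/6 = 10; σ²_C = ((16−8)/6)² = 1.778
te_D = (8 + 4·14 + 20)/6 = 84/6 = 14; σ²_D = ((20−8)/6)² = 4.000
te_E = (9 + 4·14 + 31)/6 = 96/6 = 16; σ²_E = ((31−9)/6)² = 13.444

Forward pass:
ES_A = 0; EF_A = 14
ES_B = 0; EF_B = 5
ES_C = 0; EF_C = 10
ES_D = max(EF_A=14, EF_C=10) = 14; EF_D = 14+14 = 28
ES_E = max(EF_B=5, EF_C=10, EF_D=28) = 28; EF_E = 28+16 = 44
Expected project duration μ = 44 days. Critical path: A → D → E.

Variance along critical path = 5.444 + 4.000 + 13.444 = 22.889
σ = √22.889 = 4.784 days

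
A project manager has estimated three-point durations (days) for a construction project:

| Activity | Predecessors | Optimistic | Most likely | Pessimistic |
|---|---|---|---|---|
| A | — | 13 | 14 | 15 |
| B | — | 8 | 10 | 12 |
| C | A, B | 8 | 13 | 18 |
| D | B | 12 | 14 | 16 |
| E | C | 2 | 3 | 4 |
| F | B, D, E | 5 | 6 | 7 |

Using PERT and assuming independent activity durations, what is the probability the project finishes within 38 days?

0.872

te_A = (13 + 4·14 + 15)/6 = 84/6 = 14; σ²_A = ((15−13)/6)² = 0.111
te_B = (8 + 4·10 + 12)/6 = 60/6 = 10; σ²_B = ((12−8)/6)² = 0.444
te_C = (8 + 4·13 + 18)/6 = 78/6 = 13; σ²_C = ((18−8)/6)² = 2.778
te_D = (12 + 4·14 + 16)/6 = 84/6 = 14; σ²_D = ((16−12)/6)² = 0.444
te_E = (2 + 4·3 + 4)/6 = 18/6 = 3; σ²_E = ((4−2)/6)² = 0.111
te_F = (5 + 4·6 + 7)/6 = 36/6 = 6; σ²_F = ((7−5)/6)² = 0.111

Forward pass:
ES_A = 0; EF_A = 14
ES_B = 0; EF_B = 10
ES_C = max(EF_A=14, EF_B=10) = 14; EF_C = 14+13 = 27
ES_D = 10; EF_D = 10+14 = 24
ES_E = 27; EF_E = 27+3 = 30
ES_F = max(EF_B=10, EF_D=24, EF_E=30) = 30; EF_F = 30+6 = 36
Expected project duration μ = 36 days. Critical path: A → C → E → F.

Variance along critical path = 0.111 + 2.778 + 0.111 + 0.111 = 3.111; σ = √3.111 = 1.764 days.
Z = (38 − 36) / 1.764 = 1.134
P(T ≤ 38) = Φ(1.134) ≈ 0.872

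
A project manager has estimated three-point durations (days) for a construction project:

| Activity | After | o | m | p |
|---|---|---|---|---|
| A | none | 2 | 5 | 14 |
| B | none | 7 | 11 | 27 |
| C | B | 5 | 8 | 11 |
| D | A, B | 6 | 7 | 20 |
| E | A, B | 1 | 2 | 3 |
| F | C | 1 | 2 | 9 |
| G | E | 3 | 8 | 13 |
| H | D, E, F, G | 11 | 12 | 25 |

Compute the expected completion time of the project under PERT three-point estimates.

te_A = (2 + 4·5 + 14)/6 = 36/6 = 6
te_B = (7 + 4·11 + 27)/6 = 78/6 = 13
te_C = (5 + 4·8 + 11)/6 = 48/6 = 8
te_D = (6 + 4·7 + 20)/6 = 54/6 = 9
te_E = (1 + 4·2 + 3)/6 = 12/6 = 2
te_F = (1 + 4·2 + 9)/6 = 18/6 = 3
te_G = (3 + 4·8 + 13)/6 = 48/6 = 8
te_H = (11 + 4·12 + 25)/6 = 84/6 = 14

Forward pass:
ES_A = 0; EF_A = 6
ES_B = 0; EF_B = 13
ES_C = 13; EF_C = 13+8 = 21
ES_D = max(EF_A=6, EF_B=13) = 13; EF_D = 13+9 = 22
ES_E = max(EF_A=6, EF_B=13) = 13; EF_E = 13+2 = 15
ES_F = 21; EF_F = 21+3 = 24
ES_G = 15; EF_G = 15+8 = 23
ES_H = max(EF_D=22, EF_E=15, EF_F=24, EF_G=23) = 24; EF_H = 24+14 = 38
Expected project duration μ = 38 days. Critical path: B → C → F → H.

38 days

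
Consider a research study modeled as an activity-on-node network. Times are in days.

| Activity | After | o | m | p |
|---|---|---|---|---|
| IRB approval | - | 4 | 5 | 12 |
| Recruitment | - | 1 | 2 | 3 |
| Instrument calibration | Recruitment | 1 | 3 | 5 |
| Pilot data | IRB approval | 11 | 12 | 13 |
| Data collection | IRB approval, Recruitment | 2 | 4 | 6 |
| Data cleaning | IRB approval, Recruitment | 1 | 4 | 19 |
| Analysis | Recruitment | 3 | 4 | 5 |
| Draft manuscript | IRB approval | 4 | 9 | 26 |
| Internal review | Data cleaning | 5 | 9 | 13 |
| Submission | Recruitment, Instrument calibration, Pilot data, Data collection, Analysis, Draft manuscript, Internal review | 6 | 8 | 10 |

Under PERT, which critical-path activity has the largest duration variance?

te_IRB approval = (4 + 4·5 + 12)/6 = 36/6 = 6; σ²_IRB approval = ((12−4)/6)² = 1.778
te_Recruitment = (1 + 4·2 + 3)/6 = 12/6 = 2; σ²_Recruitment = ((3−1)/6)² = 0.111
te_Instrument calibration = (1 + 4·3 + 5)/6 = 18/6 = 3; σ²_Instrument calibration = ((5−1)/6)² = 0.444
te_Pilot data = (11 + 4·12 + 13)/6 = 72/6 = 12; σ²_Pilot data = ((13−11)/6)² = 0.111
te_Data collection = (2 + 4·4 + 6)/6 = 24/6 = 4; σ²_Data collection = ((6−2)/6)² = 0.444
te_Data cleaning = (1 + 4·4 + 19)/6 = 36/6 = 6; σ²_Data cleaning = ((19−1)/6)² = 9.000
te_Analysis = (3 + 4·4 + 5)/6 = 24/6 = 4; σ²_Analysis = ((5−3)/6)² = 0.111
te_Draft manuscript = (4 + 4·9 + 26)/6 = 66/6 = 11; σ²_Draft manuscript = ((26−4)/6)² = 13.444
te_Internal review = (5 + 4·9 + 13)/6 = 54/6 = 9; σ²_Internal review = ((13−5)/6)² = 1.778
te_Submission = (6 + 4·8 + 10)/6 = 48/6 = 8; σ²_Submission = ((10−6)/6)² = 0.444

Forward pass:
ES_IRB approval = 0; EF_IRB approval = 6
ES_Recruitment = 0; EF_Recruitment = 2
ES_Instrument calibration = 2; EF_Instrument calibration = 2+3 = 5
ES_Pilot data = 6; EF_Pilot data = 6+12 = 18
ES_Data collection = max(EF_IRB approval=6, EF_Recruitment=2) = 6; EF_Data collection = 6+4 = 10
ES_Data cleaning = max(EF_IRB approval=6, EF_Recruitment=2) = 6; EF_Data cleaning = 6+6 = 12
ES_Analysis = 2; EF_Analysis = 2+4 = 6
ES_Draft manuscript = 6; EF_Draft manuscript = 6+11 = 17
ES_Internal review = 12; EF_Internal review = 12+9 = 21
ES_Submission = max(EF_Recruitment=2, EF_Instrument calibration=5, EF_Pilot data=18, EF_Data collection=10, EF_Analysis=6, EF_Draft manuscript=17, EF_Internal review=21) = 21; EF_Submission = 21+8 = 29
Expected project duration μ = 29 days. Critical path: IRB approval → Data cleaning → Internal review → Submission.

Variances on critical path: σ²_IRB approval=1.778, σ²_Data cleaning=9.000, σ²_Internal review=1.778, σ²_Submission=0.444.
Largest is σ²_Data cleaning = 9.000.

Data cleaning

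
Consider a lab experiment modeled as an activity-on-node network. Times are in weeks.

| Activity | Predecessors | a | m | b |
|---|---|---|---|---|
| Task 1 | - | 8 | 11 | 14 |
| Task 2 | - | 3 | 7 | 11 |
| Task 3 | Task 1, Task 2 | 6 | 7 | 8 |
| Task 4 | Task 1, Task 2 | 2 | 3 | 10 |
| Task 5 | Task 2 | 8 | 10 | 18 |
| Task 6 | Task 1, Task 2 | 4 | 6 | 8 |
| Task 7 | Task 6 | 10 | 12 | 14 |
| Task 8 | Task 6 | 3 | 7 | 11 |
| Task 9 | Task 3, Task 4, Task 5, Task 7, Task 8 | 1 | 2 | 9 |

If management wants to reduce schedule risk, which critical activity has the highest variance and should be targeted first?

te_Task 1 = (8 + 4·11 + 14)/6 = 66/6 = 11; σ²_Task 1 = ((14−8)/6)² = 1.000
te_Task 2 = (3 + 4·7 + 11)/6 = 42/6 = 7; σ²_Task 2 = ((11−3)/6)² = 1.778
te_Task 3 = (6 + 4·7 + 8)/6 = 42/6 = 7; σ²_Task 3 = ((8−6)/6)² = 0.111
te_Task 4 = (2 + 4·3 + 10)/6 = 24/6 = 4; σ²_Task 4 = ((10−2)/6)² = 1.778
te_Task 5 = (8 + 4·10 + 18)/6 = 66/6 = 11; σ²_Task 5 = ((18−8)/6)² = 2.778
te_Task 6 = (4 + 4·6 + 8)/6 = 36/6 = 6; σ²_Task 6 = ((8−4)/6)² = 0.444
te_Task 7 = (10 + 4·12 + 14)/6 = 72/6 = 12; σ²_Task 7 = ((14−10)/6)² = 0.444
te_Task 8 = (3 + 4·7 + 11)/6 = 42/6 = 7; σ²_Task 8 = ((11−3)/6)² = 1.778
te_Task 9 = (1 + 4·2 + 9)/6 = 18/6 = 3; σ²_Task 9 = ((9−1)/6)² = 1.778

Forward pass:
ES_Task 1 = 0; EF_Task 1 = 11
ES_Task 2 = 0; EF_Task 2 = 7
ES_Task 3 = max(EF_Task 1=11, EF_Task 2=7) = 11; EF_Task 3 = 11+7 = 18
ES_Task 4 = max(EF_Task 1=11, EF_Task 2=7) = 11; EF_Task 4 = 11+4 = 15
ES_Task 5 = 7; EF_Task 5 = 7+11 = 18
ES_Task 6 = max(EF_Task 1=11, EF_Task 2=7) = 11; EF_Task 6 = 11+6 = 17
ES_Task 7 = 17; EF_Task 7 = 17+12 = 29
ES_Task 8 = 17; EF_Task 8 = 17+7 = 24
ES_Task 9 = max(EF_Task 3=18, EF_Task 4=15, EF_Task 5=18, EF_Task 7=29, EF_Task 8=24) = 29; EF_Task 9 = 29+3 = 32
Expected project duration μ = 32 weeks. Critical path: Task 1 → Task 6 → Task 7 → Task 9.

Variances on critical path: σ²_Task 1=1.000, σ²_Task 6=0.444, σ²_Task 7=0.444, σ²_Task 9=1.778.
Largest is σ²_Task 9 = 1.778.

Task 9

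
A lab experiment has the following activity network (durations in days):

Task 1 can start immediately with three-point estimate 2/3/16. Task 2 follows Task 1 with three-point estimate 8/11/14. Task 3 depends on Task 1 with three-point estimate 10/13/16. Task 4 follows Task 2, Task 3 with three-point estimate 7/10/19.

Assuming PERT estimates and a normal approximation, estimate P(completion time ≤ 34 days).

te_Task 1 = (2 + 4·3 + 16)/6 = 30/6 = 5; σ²_Task 1 = ((16−2)/6)² = 5.444
te_Task 2 = (8 + 4·11 + 14)/6 = 66/6 = 11; σ²_Task 2 = ((14−8)/6)² = 1.000
te_Task 3 = (10 + 4·13 + 16)/6 = 78/6 = 13; σ²_Task 3 = ((16−10)/6)² = 1.000
te_Task 4 = (7 + 4·10 + 19)/6 = 66/6 = 11; σ²_Task 4 = ((19−7)/6)² = 4.000

Forward pass:
ES_Task 1 = 0; EF_Task 1 = 5
ES_Task 2 = 5; EF_Task 2 = 5+11 = 16
ES_Task 3 = 5; EF_Task 3 = 5+13 = 18
ES_Task 4 = max(EF_Task 2=16, EF_Task 3=18) = 18; EF_Task 4 = 18+11 = 29
Expected project duration μ = 29 days. Critical path: Task 1 → Task 3 → Task 4.

Variance along critical path = 5.444 + 1.000 + 4.000 = 10.444; σ = √10.444 = 3.232 days.
Z = (34 − 29) / 3.232 = 1.547
P(T ≤ 34) = Φ(1.547) ≈ 0.939

0.939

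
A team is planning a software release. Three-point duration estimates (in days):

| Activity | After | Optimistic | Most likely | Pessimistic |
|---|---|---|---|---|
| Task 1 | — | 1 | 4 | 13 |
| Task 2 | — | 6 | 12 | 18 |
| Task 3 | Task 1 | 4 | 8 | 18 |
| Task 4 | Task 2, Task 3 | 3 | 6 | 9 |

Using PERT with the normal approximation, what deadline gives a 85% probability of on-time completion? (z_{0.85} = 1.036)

te_Task 1 = (1 + 4·4 + 13)/6 = 30/6 = 5; σ²_Task 1 = ((13−1)/6)² = 4.000
te_Task 2 = (6 + 4·12 + 18)/6 = 72/6 = 12; σ²_Task 2 = ((18−6)/6)² = 4.000
te_Task 3 = (4 + 4·8 + 18)/6 = 54/6 = 9; σ²_Task 3 = ((18−4)/6)² = 5.444
te_Task 4 = (3 + 4·6 + 9)/6 = 36/6 = 6; σ²_Task 4 = ((9−3)/6)² = 1.000

Forward pass:
ES_Task 1 = 0; EF_Task 1 = 5
ES_Task 2 = 0; EF_Task 2 = 12
ES_Task 3 = 5; EF_Task 3 = 5+9 = 14
ES_Task 4 = max(EF_Task 2=12, EF_Task 3=14) = 14; EF_Task 4 = 14+6 = 20
Expected project duration μ = 20 days. Critical path: Task 1 → Task 3 → Task 4.

Variance along critical path = 4.000 + 5.444 + 1.000 = 10.444; σ = 3.232 days.
D = μ + z·σ = 20 + 1.036·3.232 = 23.3 days

23.3 days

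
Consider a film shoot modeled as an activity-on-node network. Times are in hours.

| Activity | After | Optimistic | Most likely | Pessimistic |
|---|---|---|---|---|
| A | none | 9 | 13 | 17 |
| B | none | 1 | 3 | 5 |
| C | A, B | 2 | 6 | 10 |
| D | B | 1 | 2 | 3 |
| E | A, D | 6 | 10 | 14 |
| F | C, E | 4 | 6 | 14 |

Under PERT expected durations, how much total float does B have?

8 hours

te_A = (9 + 4·13 + 17)/6 = 78/6 = 13
te_B = (1 + 4·3 + 5)/6 = 18/6 = 3
te_C = (2 + 4·6 + 10)/6 = 36/6 = 6
te_D = (1 + 4·2 + 3)/6 = 12/6 = 2
te_E = (6 + 4·10 + 14)/6 = 60/6 = 10
te_F = (4 + 4·6 + 14)/6 = 42/6 = 7

Forward pass:
ES_A = 0; EF_A = 13
ES_B = 0; EF_B = 3
ES_C = max(EF_A=13, EF_B=3) = 13; EF_C = 13+6 = 19
ES_D = 3; EF_D = 3+2 = 5
ES_E = max(EF_A=13, EF_D=5) = 13; EF_E = 13+10 = 23
ES_F = max(EF_C=19, EF_E=23) = 23; EF_F = 23+7 = 30
Expected project duration μ = 30 hours. Critical path: A → E → F.

Backward pass:
LF_F = 30; LS_F = 30−7 = 23
LF_E = LS_F = 23; LS_E = 23−10 = 13
LF_D = LS_E = 13; LS_D = 13−2 = 11
LF_C = LS_F = 23; LS_C = 23−6 = 17
LF_B = min(LS_C=17, LS_D=11) = 11; LS_B = 11−3 = 8
LF_A = min(LS_C=17, LS_E=13) = 13; LS_A = 13−13 = 0
Slack_B = LS_B − ES_B = 8 − 0 = 8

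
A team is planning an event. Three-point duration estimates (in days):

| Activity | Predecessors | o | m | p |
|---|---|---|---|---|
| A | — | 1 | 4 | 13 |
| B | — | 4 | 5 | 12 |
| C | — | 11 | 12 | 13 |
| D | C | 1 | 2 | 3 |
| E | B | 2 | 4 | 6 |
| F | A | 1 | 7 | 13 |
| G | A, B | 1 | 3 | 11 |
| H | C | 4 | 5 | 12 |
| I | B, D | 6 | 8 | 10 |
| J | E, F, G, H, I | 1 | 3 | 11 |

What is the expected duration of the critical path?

26 days

te_A = (1 + 4·4 + 13)/6 = 30/6 = 5
te_B = (4 + 4·5 + 12)/6 = 36/6 = 6
te_C = (11 + 4·12 + 13)/6 = 72/6 = 12
te_D = (1 + 4·2 + 3)/6 = 12/6 = 2
te_E = (2 + 4·4 + 6)/6 = 24/6 = 4
te_F = (1 + 4·7 + 13)/6 = 42/6 = 7
te_G = (1 + 4·3 + 11)/6 = 24/6 = 4
te_H = (4 + 4·5 + 12)/6 = 36/6 = 6
te_I = (6 + 4·8 + 10)/6 = 48/6 = 8
te_J = (1 + 4·3 + 11)/6 = 24/6 = 4

Forward pass:
ES_A = 0; EF_A = 5
ES_B = 0; EF_B = 6
ES_C = 0; EF_C = 12
ES_D = 12; EF_D = 12+2 = 14
ES_E = 6; EF_E = 6+4 = 10
ES_F = 5; EF_F = 5+7 = 12
ES_G = max(EF_A=5, EF_B=6) = 6; EF_G = 6+4 = 10
ES_H = 12; EF_H = 12+6 = 18
ES_I = max(EF_B=6, EF_D=14) = 14; EF_I = 14+8 = 22
ES_J = max(EF_E=10, EF_F=12, EF_G=10, EF_H=18, EF_I=22) = 22; EF_J = 22+4 = 26
Expected project duration μ = 26 days. Critical path: C → D → I → J.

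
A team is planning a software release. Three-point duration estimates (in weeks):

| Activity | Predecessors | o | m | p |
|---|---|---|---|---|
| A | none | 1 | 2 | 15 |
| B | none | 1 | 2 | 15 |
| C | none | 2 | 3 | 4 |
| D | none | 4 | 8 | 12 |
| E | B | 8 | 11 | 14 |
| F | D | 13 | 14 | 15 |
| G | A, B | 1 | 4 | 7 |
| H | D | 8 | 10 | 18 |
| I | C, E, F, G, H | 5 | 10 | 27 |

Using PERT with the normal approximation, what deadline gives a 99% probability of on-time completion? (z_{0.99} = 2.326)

te_A = (1 + 4·2 + 15)/6 = 24/6 = 4; σ²_A = ((15−1)/6)² = 5.444
te_B = (1 + 4·2 + 15)/6 = 24/6 = 4; σ²_B = ((15−1)/6)² = 5.444
te_C = (2 + 4·3 + 4)/6 = 18/6 = 3; σ²_C = ((4−2)/6)² = 0.111
te_D = (4 + 4·8 + 12)/6 = 48/6 = 8; σ²_D = ((12−4)/6)² = 1.778
te_E = (8 + 4·11 + 14)/6 = 66/6 = 11; σ²_E = ((14−8)/6)² = 1.000
te_F = (13 + 4·14 + 15)/6 = 84/6 = 14; σ²_F = ((15−13)/6)² = 0.111
te_G = (1 + 4·4 + 7)/6 = 24/6 = 4; σ²_G = ((7−1)/6)² = 1.000
te_H = (8 + 4·10 + 18)/6 = 66/6 = 11; σ²_H = ((18−8)/6)² = 2.778
te_I = (5 + 4·10 + 27)/6 = 72/6 = 12; σ²_I = ((27−5)/6)² = 13.444

Forward pass:
ES_A = 0; EF_A = 4
ES_B = 0; EF_B = 4
ES_C = 0; EF_C = 3
ES_D = 0; EF_D = 8
ES_E = 4; EF_E = 4+11 = 15
ES_F = 8; EF_F = 8+14 = 22
ES_G = max(EF_A=4, EF_B=4) = 4; EF_G = 4+4 = 8
ES_H = 8; EF_H = 8+11 = 19
ES_I = max(EF_C=3, EF_E=15, EF_F=22, EF_G=8, EF_H=19) = 22; EF_I = 22+12 = 34
Expected project duration μ = 34 weeks. Critical path: D → F → I.

Variance along critical path = 1.778 + 0.111 + 13.444 = 15.333; σ = 3.916 weeks.
D = μ + z·σ = 34 + 2.326·3.916 = 43.1 weeks

43.1 weeks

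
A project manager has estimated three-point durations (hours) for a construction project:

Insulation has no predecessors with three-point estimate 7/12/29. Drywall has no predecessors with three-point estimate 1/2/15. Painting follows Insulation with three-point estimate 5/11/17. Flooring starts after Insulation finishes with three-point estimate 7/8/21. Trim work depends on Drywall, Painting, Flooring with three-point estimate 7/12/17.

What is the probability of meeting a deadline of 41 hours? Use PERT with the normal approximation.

0.813

te_Insulation = (7 + 4·12 + 29)/6 = 84/6 = 14; σ²_Insulation = ((29−7)/6)² = 13.444
te_Drywall = (1 + 4·2 + 15)/6 = 24/6 = 4; σ²_Drywall = ((15−1)/6)² = 5.444
te_Painting = (5 + 4·11 + 17)/6 = 66/6 = 11; σ²_Painting = ((17−5)/6)² = 4.000
te_Flooring = (7 + 4·8 + 21)/6 = 60/6 = 10; σ²_Flooring = ((21−7)/6)² = 5.444
te_Trim work = (7 + 4·12 + 17)/6 = 72/6 = 12; σ²_Trim work = ((17−7)/6)² = 2.778

Forward pass:
ES_Insulation = 0; EF_Insulation = 14
ES_Drywall = 0; EF_Drywall = 4
ES_Painting = 14; EF_Painting = 14+11 = 25
ES_Flooring = 14; EF_Flooring = 14+10 = 24
ES_Trim work = max(EF_Drywall=4, EF_Painting=25, EF_Flooring=24) = 25; EF_Trim work = 25+12 = 37
Expected project duration μ = 37 hours. Critical path: Insulation → Painting → Trim work.

Variance along critical path = 13.444 + 4.000 + 2.778 = 20.222; σ = √20.222 = 4.497 hours.
Z = (41 − 37) / 4.497 = 0.889
P(T ≤ 41) = Φ(0.889) ≈ 0.813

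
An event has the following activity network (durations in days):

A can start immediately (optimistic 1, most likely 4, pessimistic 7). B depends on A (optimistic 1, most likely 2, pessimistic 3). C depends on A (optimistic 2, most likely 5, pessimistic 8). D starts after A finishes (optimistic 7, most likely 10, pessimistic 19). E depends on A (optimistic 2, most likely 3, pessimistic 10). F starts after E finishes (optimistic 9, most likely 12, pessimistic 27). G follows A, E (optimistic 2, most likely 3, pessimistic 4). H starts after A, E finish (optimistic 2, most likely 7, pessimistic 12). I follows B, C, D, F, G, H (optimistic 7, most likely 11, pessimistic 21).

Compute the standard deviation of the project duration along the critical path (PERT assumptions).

te_A = (1 + 4·4 + 7)/6 = 24/6 = 4; σ²_A = ((7−1)/6)² = 1.000
te_B = (1 + 4·2 + 3)/6 = 12/6 = 2; σ²_B = ((3−1)/6)² = 0.111
te_C = (2 + 4·5 + 8)/6 = 30/6 = 5; σ²_C = ((8−2)/6)² = 1.000
te_D = (7 + 4·10 + 19)/6 = 66/6 = 11; σ²_D = ((19−7)/6)² = 4.000
te_E = (2 + 4·3 + 10)/6 = 24/6 = 4; σ²_E = ((10−2)/6)² = 1.778
te_F = (9 + 4·12 + 27)/6 = 84/6 = 14; σ²_F = ((27−9)/6)² = 9.000
te_G = (2 + 4·3 + 4)/6 = 18/6 = 3; σ²_G = ((4−2)/6)² = 0.111
te_H = (2 + 4·7 + 12)/6 = 42/6 = 7; σ²_H = ((12−2)/6)² = 2.778
te_I = (7 + 4·11 + 21)/6 = 72/6 = 12; σ²_I = ((21−7)/6)² = 5.444

Forward pass:
ES_A = 0; EF_A = 4
ES_B = 4; EF_B = 4+2 = 6
ES_C = 4; EF_C = 4+5 = 9
ES_D = 4; EF_D = 4+11 = 15
ES_E = 4; EF_E = 4+4 = 8
ES_F = 8; EF_F = 8+14 = 22
ES_G = max(EF_A=4, EF_E=8) = 8; EF_G = 8+3 = 11
ES_H = max(EF_A=4, EF_E=8) = 8; EF_H = 8+7 = 15
ES_I = max(EF_B=6, EF_C=9, EF_D=15, EF_F=22, EF_G=11, EF_H=15) = 22; EF_I = 22+12 = 34
Expected project duration μ = 34 days. Critical path: A → E → F → I.

Variance along critical path = 1.000 + 1.778 + 9.000 + 5.444 = 17.222
σ = √17.222 = 4.150 days

4.15 days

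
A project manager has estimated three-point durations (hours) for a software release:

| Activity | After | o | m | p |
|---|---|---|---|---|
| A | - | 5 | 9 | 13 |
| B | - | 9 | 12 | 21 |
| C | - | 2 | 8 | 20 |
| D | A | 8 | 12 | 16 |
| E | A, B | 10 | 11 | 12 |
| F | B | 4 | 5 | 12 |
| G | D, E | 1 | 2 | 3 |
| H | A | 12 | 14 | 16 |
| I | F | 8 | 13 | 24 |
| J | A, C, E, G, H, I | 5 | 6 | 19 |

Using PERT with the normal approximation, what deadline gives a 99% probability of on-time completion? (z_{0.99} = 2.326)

te_A = (5 + 4·9 + 13)/6 = 54/6 = 9; σ²_A = ((13−5)/6)² = 1.778
te_B = (9 + 4·12 + 21)/6 = 78/6 = 13; σ²_B = ((21−9)/6)² = 4.000
te_C = (2 + 4·8 + 20)/6 = 54/6 = 9; σ²_C = ((20−2)/6)² = 9.000
te_D = (8 + 4·12 + 16)/6 = 72/6 = 12; σ²_D = ((16−8)/6)² = 1.778
te_E = (10 + 4·11 + 12)/6 = 66/6 = 11; σ²_E = ((12−10)/6)² = 0.111
te_F = (4 + 4·5 + 12)/6 = 36/6 = 6; σ²_F = ((12−4)/6)² = 1.778
te_G = (1 + 4·2 + 3)/6 = 12/6 = 2; σ²_G = ((3−1)/6)² = 0.111
te_H = (12 + 4·14 + 16)/6 = 84/6 = 14; σ²_H = ((16−12)/6)² = 0.444
te_I = (8 + 4·13 + 24)/6 = 84/6 = 14; σ²_I = ((24−8)/6)² = 7.111
te_J = (5 + 4·6 + 19)/6 = 48/6 = 8; σ²_J = ((19−5)/6)² = 5.444

Forward pass:
ES_A = 0; EF_A = 9
ES_B = 0; EF_B = 13
ES_C = 0; EF_C = 9
ES_D = 9; EF_D = 9+12 = 21
ES_E = max(EF_A=9, EF_B=13) = 13; EF_E = 13+11 = 24
ES_F = 13; EF_F = 13+6 = 19
ES_G = max(EF_D=21, EF_E=24) = 24; EF_G = 24+2 = 26
ES_H = 9; EF_H = 9+14 = 23
ES_I = 19; EF_I = 19+14 = 33
ES_J = max(EF_A=9, EF_C=9, EF_E=24, EF_G=26, EF_H=23, EF_I=33) = 33; EF_J = 33+8 = 41
Expected project duration μ = 41 hours. Critical path: B → F → I → J.

Variance along critical path = 4.000 + 1.778 + 7.111 + 5.444 = 18.333; σ = 4.282 hours.
D = μ + z·σ = 41 + 2.326·4.282 = 51.0 hours

51.0 hours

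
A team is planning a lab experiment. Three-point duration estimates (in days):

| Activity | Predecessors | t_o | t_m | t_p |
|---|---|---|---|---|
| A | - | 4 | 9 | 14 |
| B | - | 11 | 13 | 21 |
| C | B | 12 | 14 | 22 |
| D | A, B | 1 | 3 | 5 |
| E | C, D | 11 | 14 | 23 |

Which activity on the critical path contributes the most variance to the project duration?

te_A = (4 + 4·9 + 14)/6 = 54/6 = 9; σ²_A = ((14−4)/6)² = 2.778
te_B = (11 + 4·13 + 21)/6 = 84/6 = 14; σ²_B = ((21−11)/6)² = 2.778
te_C = (12 + 4·14 + 22)/6 = 90/6 = 15; σ²_C = ((22−12)/6)² = 2.778
te_D = (1 + 4·3 + 5)/6 = 18/6 = 3; σ²_D = ((5−1)/6)² = 0.444
te_E = (11 + 4·14 + 23)/6 = 90/6 = 15; σ²_E = ((23−11)/6)² = 4.000

Forward pass:
ES_A = 0; EF_A = 9
ES_B = 0; EF_B = 14
ES_C = 14; EF_C = 14+15 = 29
ES_D = max(EF_A=9, EF_B=14) = 14; EF_D = 14+3 = 17
ES_E = max(EF_C=29, EF_D=17) = 29; EF_E = 29+15 = 44
Expected project duration μ = 44 days. Critical path: B → C → E.

Variances on critical path: σ²_B=2.778, σ²_C=2.778, σ²_E=4.000.
Largest is σ²_E = 4.000.

E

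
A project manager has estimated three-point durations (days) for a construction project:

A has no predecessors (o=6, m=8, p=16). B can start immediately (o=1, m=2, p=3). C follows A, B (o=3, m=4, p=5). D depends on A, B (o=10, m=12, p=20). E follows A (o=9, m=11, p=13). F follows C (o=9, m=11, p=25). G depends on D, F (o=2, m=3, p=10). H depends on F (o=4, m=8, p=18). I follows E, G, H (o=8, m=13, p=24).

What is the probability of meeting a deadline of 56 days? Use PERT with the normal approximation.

te_A = (6 + 4·8 + 16)/6 = 54/6 = 9; σ²_A = ((16−6)/6)² = 2.778
te_B = (1 + 4·2 + 3)/6 = 12/6 = 2; σ²_B = ((3−1)/6)² = 0.111
te_C = (3 + 4·4 + 5)/6 = 24/6 = 4; σ²_C = ((5−3)/6)² = 0.111
te_D = (10 + 4·12 + 20)/6 = 78/6 = 13; σ²_D = ((20−10)/6)² = 2.778
te_E = (9 + 4·11 + 13)/6 = 66/6 = 11; σ²_E = ((13−9)/6)² = 0.444
te_F = (9 + 4·11 + 25)/6 = 78/6 = 13; σ²_F = ((25−9)/6)² = 7.111
te_G = (2 + 4·3 + 10)/6 = 24/6 = 4; σ²_G = ((10−2)/6)² = 1.778
te_H = (4 + 4·8 + 18)/6 = 54/6 = 9; σ²_H = ((18−4)/6)² = 5.444
te_I = (8 + 4·13 + 24)/6 = 84/6 = 14; σ²_I = ((24−8)/6)² = 7.111

Forward pass:
ES_A = 0; EF_A = 9
ES_B = 0; EF_B = 2
ES_C = max(EF_A=9, EF_B=2) = 9; EF_C = 9+4 = 13
ES_D = max(EF_A=9, EF_B=2) = 9; EF_D = 9+13 = 22
ES_E = 9; EF_E = 9+11 = 20
ES_F = 13; EF_F = 13+13 = 26
ES_G = max(EF_D=22, EF_F=26) = 26; EF_G = 26+4 = 30
ES_H = 26; EF_H = 26+9 = 35
ES_I = max(EF_E=20, EF_G=30, EF_H=35) = 35; EF_I = 35+14 = 49
Expected project duration μ = 49 days. Critical path: A → C → F → H → I.

Variance along critical path = 2.778 + 0.111 + 7.111 + 5.444 + 7.111 = 22.556; σ = √22.556 = 4.749 days.
Z = (56 − 49) / 4.749 = 1.474
P(T ≤ 56) = Φ(1.474) ≈ 0.930

0.930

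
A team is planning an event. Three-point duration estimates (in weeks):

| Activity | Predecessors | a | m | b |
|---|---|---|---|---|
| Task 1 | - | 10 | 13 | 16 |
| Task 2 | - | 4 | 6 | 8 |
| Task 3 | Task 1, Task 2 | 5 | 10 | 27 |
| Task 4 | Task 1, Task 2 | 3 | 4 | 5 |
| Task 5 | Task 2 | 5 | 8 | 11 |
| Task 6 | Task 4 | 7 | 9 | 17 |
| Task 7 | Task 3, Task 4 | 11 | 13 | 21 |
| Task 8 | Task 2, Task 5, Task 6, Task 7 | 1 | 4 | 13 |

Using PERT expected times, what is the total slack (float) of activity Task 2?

te_Task 1 = (10 + 4·13 + 16)/6 = 78/6 = 13
te_Task 2 = (4 + 4·6 + 8)/6 = 36/6 = 6
te_Task 3 = (5 + 4·10 + 27)/6 = 72/6 = 12
te_Task 4 = (3 + 4·4 + 5)/6 = 24/6 = 4
te_Task 5 = (5 + 4·8 + 11)/6 = 48/6 = 8
te_Task 6 = (7 + 4·9 + 17)/6 = 60/6 = 10
te_Task 7 = (11 + 4·13 + 21)/6 = 84/6 = 14
te_Task 8 = (1 + 4·4 + 13)/6 = 30/6 = 5

Forward pass:
ES_Task 1 = 0; EF_Task 1 = 13
ES_Task 2 = 0; EF_Task 2 = 6
ES_Task 3 = max(EF_Task 1=13, EF_Task 2=6) = 13; EF_Task 3 = 13+12 = 25
ES_Task 4 = max(EF_Task 1=13, EF_Task 2=6) = 13; EF_Task 4 = 13+4 = 17
ES_Task 5 = 6; EF_Task 5 = 6+8 = 14
ES_Task 6 = 17; EF_Task 6 = 17+10 = 27
ES_Task 7 = max(EF_Task 3=25, EF_Task 4=17) = 25; EF_Task 7 = 25+14 = 39
ES_Task 8 = max(EF_Task 2=6, EF_Task 5=14, EF_Task 6=27, EF_Task 7=39) = 39; EF_Task 8 = 39+5 = 44
Expected project duration μ = 44 weeks. Critical path: Task 1 → Task 3 → Task 7 → Task 8.

Backward pass:
LF_Task 8 = 44; LS_Task 8 = 44−5 = 39
LF_Task 7 = LS_Task 8 = 39; LS_Task 7 = 39−14 = 25
LF_Task 6 = LS_Task 8 = 39; LS_Task 6 = 39−10 = 29
LF_Task 5 = LS_Task 8 = 39; LS_Task 5 = 39−8 = 31
LF_Task 4 = min(LS_Task 6=29, LS_Task 7=25) = 25; LS_Task 4 = 25−4 = 21
LF_Task 3 = LS_Task 7 = 25; LS_Task 3 = 25−12 = 13
LF_Task 2 = min(LS_Task 3=13, LS_Task 4=21, LS_Task 5=31, LS_Task 8=39) = 13; LS_Task 2 = 13−6 = 7
LF_Task 1 = min(LS_Task 3=13, LS_Task 4=21) = 13; LS_Task 1 = 13−13 = 0
Slack_Task 2 = LS_Task 2 − ES_Task 2 = 7 − 0 = 7

7 weeks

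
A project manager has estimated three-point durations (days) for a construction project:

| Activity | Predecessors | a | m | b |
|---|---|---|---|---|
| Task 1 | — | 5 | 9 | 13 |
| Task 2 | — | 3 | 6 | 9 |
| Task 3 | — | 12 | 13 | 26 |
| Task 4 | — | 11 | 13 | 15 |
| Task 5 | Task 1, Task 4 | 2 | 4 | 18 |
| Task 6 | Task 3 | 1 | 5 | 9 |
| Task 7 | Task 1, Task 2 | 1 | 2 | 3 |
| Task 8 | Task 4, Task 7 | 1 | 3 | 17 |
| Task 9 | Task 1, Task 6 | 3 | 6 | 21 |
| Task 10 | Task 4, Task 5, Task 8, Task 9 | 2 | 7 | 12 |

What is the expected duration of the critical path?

te_Task 1 = (5 + 4·9 + 13)/6 = 54/6 = 9
te_Task 2 = (3 + 4·6 + 9)/6 = 36/6 = 6
te_Task 3 = (12 + 4·13 + 26)/6 = 90/6 = 15
te_Task 4 = (11 + 4·13 + 15)/6 = 78/6 = 13
te_Task 5 = (2 + 4·4 + 18)/6 = 36/6 = 6
te_Task 6 = (1 + 4·5 + 9)/6 = 30/6 = 5
te_Task 7 = (1 + 4·2 + 3)/6 = 12/6 = 2
te_Task 8 = (1 + 4·3 + 17)/6 = 30/6 = 5
te_Task 9 = (3 + 4·6 + 21)/6 = 48/6 = 8
te_Task 10 = (2 + 4·7 + 12)/6 = 42/6 = 7

Forward pass:
ES_Task 1 = 0; EF_Task 1 = 9
ES_Task 2 = 0; EF_Task 2 = 6
ES_Task 3 = 0; EF_Task 3 = 15
ES_Task 4 = 0; EF_Task 4 = 13
ES_Task 5 = max(EF_Task 1=9, EF_Task 4=13) = 13; EF_Task 5 = 13+6 = 19
ES_Task 6 = 15; EF_Task 6 = 15+5 = 20
ES_Task 7 = max(EF_Task 1=9, EF_Task 2=6) = 9; EF_Task 7 = 9+2 = 11
ES_Task 8 = max(EF_Task 4=13, EF_Task 7=11) = 13; EF_Task 8 = 13+5 = 18
ES_Task 9 = max(EF_Task 1=9, EF_Task 6=20) = 20; EF_Task 9 = 20+8 = 28
ES_Task 10 = max(EF_Task 4=13, EF_Task 5=19, EF_Task 8=18, EF_Task 9=28) = 28; EF_Task 10 = 28+7 = 35
Expected project duration μ = 35 days. Critical path: Task 3 → Task 6 → Task 9 → Task 10.

35 days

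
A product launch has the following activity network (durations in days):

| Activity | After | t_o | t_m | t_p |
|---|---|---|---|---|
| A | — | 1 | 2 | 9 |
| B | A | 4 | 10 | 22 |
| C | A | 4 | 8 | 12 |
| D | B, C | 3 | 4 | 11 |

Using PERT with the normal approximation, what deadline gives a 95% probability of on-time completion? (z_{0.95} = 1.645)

te_A = (1 + 4·2 + 9)/6 = 18/6 = 3; σ²_A = ((9−1)/6)² = 1.778
te_B = (4 + 4·10 + 22)/6 = 66/6 = 11; σ²_B = ((22−4)/6)² = 9.000
te_C = (4 + 4·8 + 12)/6 = 48/6 = 8; σ²_C = ((12−4)/6)² = 1.778
te_D = (3 + 4·4 + 11)/6 = 30/6 = 5; σ²_D = ((11−3)/6)² = 1.778

Forward pass:
ES_A = 0; EF_A = 3
ES_B = 3; EF_B = 3+11 = 14
ES_C = 3; EF_C = 3+8 = 11
ES_D = max(EF_B=14, EF_C=11) = 14; EF_D = 14+5 = 19
Expected project duration μ = 19 days. Critical path: A → B → D.

Variance along critical path = 1.778 + 9.000 + 1.778 = 12.556; σ = 3.543 days.
D = μ + z·σ = 19 + 1.645·3.543 = 24.8 days

24.8 days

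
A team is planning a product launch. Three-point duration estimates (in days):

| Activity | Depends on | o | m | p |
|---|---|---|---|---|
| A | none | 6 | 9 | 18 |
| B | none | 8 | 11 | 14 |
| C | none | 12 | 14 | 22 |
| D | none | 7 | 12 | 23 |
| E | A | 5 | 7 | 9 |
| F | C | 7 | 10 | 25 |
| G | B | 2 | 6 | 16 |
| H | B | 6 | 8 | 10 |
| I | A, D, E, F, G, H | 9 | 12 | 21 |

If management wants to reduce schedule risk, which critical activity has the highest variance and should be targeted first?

te_A = (6 + 4·9 + 18)/6 = 60/6 = 10; σ²_A = ((18−6)/6)² = 4.000
te_B = (8 + 4·11 + 14)/6 = 66/6 = 11; σ²_B = ((14−8)/6)² = 1.000
te_C = (12 + 4·14 + 22)/6 = 90/6 = 15; σ²_C = ((22−12)/6)² = 2.778
te_D = (7 + 4·12 + 23)/6 = 78/6 = 13; σ²_D = ((23−7)/6)² = 7.111
te_E = (5 + 4·7 + 9)/6 = 42/6 = 7; σ²_E = ((9−5)/6)² = 0.444
te_F = (7 + 4·10 + 25)/6 = 72/6 = 12; σ²_F = ((25−7)/6)² = 9.000
te_G = (2 + 4·6 + 16)/6 = 42/6 = 7; σ²_G = ((16−2)/6)² = 5.444
te_H = (6 + 4·8 + 10)/6 = 48/6 = 8; σ²_H = ((10−6)/6)² = 0.444
te_I = (9 + 4·12 + 21)/6 = 78/6 = 13; σ²_I = ((21−9)/6)² = 4.000

Forward pass:
ES_A = 0; EF_A = 10
ES_B = 0; EF_B = 11
ES_C = 0; EF_C = 15
ES_D = 0; EF_D = 13
ES_E = 10; EF_E = 10+7 = 17
ES_F = 15; EF_F = 15+12 = 27
ES_G = 11; EF_G = 11+7 = 18
ES_H = 11; EF_H = 11+8 = 19
ES_I = max(EF_A=10, EF_D=13, EF_E=17, EF_F=27, EF_G=18, EF_H=19) = 27; EF_I = 27+13 = 40
Expected project duration μ = 40 days. Critical path: C → F → I.

Variances on critical path: σ²_C=2.778, σ²_F=9.000, σ²_I=4.000.
Largest is σ²_F = 9.000.

F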